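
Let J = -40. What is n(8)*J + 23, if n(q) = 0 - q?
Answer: 343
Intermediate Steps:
n(q) = -q
n(8)*J + 23 = -1*8*(-40) + 23 = -8*(-40) + 23 = 320 + 23 = 343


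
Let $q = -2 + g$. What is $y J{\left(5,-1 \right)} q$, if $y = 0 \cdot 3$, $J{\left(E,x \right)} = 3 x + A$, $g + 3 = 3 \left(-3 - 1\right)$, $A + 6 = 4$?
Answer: $0$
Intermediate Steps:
$A = -2$ ($A = -6 + 4 = -2$)
$g = -15$ ($g = -3 + 3 \left(-3 - 1\right) = -3 + 3 \left(-4\right) = -3 - 12 = -15$)
$J{\left(E,x \right)} = -2 + 3 x$ ($J{\left(E,x \right)} = 3 x - 2 = -2 + 3 x$)
$q = -17$ ($q = -2 - 15 = -17$)
$y = 0$
$y J{\left(5,-1 \right)} q = 0 \left(-2 + 3 \left(-1\right)\right) \left(-17\right) = 0 \left(-2 - 3\right) \left(-17\right) = 0 \left(-5\right) \left(-17\right) = 0 \left(-17\right) = 0$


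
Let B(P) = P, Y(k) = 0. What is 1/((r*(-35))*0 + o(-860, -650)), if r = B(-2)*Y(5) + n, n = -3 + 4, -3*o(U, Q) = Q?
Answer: 3/650 ≈ 0.0046154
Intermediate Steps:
o(U, Q) = -Q/3
n = 1
r = 1 (r = -2*0 + 1 = 0 + 1 = 1)
1/((r*(-35))*0 + o(-860, -650)) = 1/((1*(-35))*0 - 1/3*(-650)) = 1/(-35*0 + 650/3) = 1/(0 + 650/3) = 1/(650/3) = 3/650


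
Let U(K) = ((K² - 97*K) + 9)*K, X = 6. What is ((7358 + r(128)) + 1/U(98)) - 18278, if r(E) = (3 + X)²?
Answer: -113657753/10486 ≈ -10839.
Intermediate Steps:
r(E) = 81 (r(E) = (3 + 6)² = 9² = 81)
U(K) = K*(9 + K² - 97*K) (U(K) = (9 + K² - 97*K)*K = K*(9 + K² - 97*K))
((7358 + r(128)) + 1/U(98)) - 18278 = ((7358 + 81) + 1/(98*(9 + 98² - 97*98))) - 18278 = (7439 + 1/(98*(9 + 9604 - 9506))) - 18278 = (7439 + 1/(98*107)) - 18278 = (7439 + 1/10486) - 18278 = 78005355/10486 - 18278 = -113657753/10486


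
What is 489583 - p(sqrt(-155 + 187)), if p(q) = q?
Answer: 489583 - 4*sqrt(2) ≈ 4.8958e+5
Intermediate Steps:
489583 - p(sqrt(-155 + 187)) = 489583 - sqrt(-155 + 187) = 489583 - sqrt(32) = 489583 - 4*sqrt(2)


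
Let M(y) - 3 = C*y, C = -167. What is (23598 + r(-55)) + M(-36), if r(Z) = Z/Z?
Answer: 29614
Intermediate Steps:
M(y) = 3 - 167*y
r(Z) = 1
(23598 + r(-55)) + M(-36) = (23598 + 1) + (3 - 167*(-36)) = 23599 + (3 + 6012) = 23599 + 6015 = 29614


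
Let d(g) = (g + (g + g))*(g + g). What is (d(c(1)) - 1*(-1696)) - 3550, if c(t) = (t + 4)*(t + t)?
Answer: -1254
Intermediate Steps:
c(t) = 2*t*(4 + t) (c(t) = (4 + t)*(2*t) = 2*t*(4 + t))
d(g) = 6*g**2 (d(g) = (g + 2*g)*(2*g) = (3*g)*(2*g) = 6*g**2)
(d(c(1)) - 1*(-1696)) - 3550 = (6*(2*1*(4 + 1))**2 - 1*(-1696)) - 3550 = (6*(2*1*5)**2 + 1696) - 3550 = (6*10**2 + 1696) - 3550 = (6*100 + 1696) - 3550 = (600 + 1696) - 3550 = 2296 - 3550 = -1254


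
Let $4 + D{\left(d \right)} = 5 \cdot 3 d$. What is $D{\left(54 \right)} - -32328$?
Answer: $33134$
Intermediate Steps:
$D{\left(d \right)} = -4 + 15 d$ ($D{\left(d \right)} = -4 + 5 \cdot 3 d = -4 + 15 d$)
$D{\left(54 \right)} - -32328 = \left(-4 + 15 \cdot 54\right) - -32328 = \left(-4 + 810\right) + 32328 = 806 + 32328 = 33134$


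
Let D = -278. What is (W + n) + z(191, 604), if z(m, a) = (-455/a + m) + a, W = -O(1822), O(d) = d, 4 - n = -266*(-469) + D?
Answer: -75801851/604 ≈ -1.2550e+5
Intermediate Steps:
n = -124472 (n = 4 - (-266*(-469) - 278) = 4 - (124754 - 278) = 4 - 1*124476 = 4 - 124476 = -124472)
W = -1822 (W = -1*1822 = -1822)
z(m, a) = a + m - 455/a (z(m, a) = (m - 455/a) + a = a + m - 455/a)
(W + n) + z(191, 604) = (-1822 - 124472) + (604 + 191 - 455/604) = -126294 + (604 + 191 - 455*1/604) = -126294 + (604 + 191 - 455/604) = -126294 + 479725/604 = -75801851/604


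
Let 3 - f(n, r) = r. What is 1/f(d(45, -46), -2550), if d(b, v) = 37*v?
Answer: 1/2553 ≈ 0.00039170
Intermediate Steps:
f(n, r) = 3 - r
1/f(d(45, -46), -2550) = 1/(3 - 1*(-2550)) = 1/(3 + 2550) = 1/2553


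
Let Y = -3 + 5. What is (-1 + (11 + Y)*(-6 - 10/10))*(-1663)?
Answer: 152996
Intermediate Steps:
Y = 2
(-1 + (11 + Y)*(-6 - 10/10))*(-1663) = (-1 + (11 + 2)*(-6 - 10/10))*(-1663) = (-1 + 13*(-6 - 10*⅒))*(-1663) = (-1 + 13*(-6 - 1))*(-1663) = (-1 + 13*(-7))*(-1663) = (-1 - 91)*(-1663) = -92*(-1663) = 152996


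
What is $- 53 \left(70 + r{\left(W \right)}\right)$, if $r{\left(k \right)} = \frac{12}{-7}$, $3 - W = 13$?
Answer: $- \frac{25334}{7} \approx -3619.1$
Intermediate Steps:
$W = -10$ ($W = 3 - 13 = -10$)
$r{\left(k \right)} = - \frac{12}{7}$ ($r{\left(k \right)} = 12 \left(- \frac{1}{7}\right) = - \frac{12}{7}$)
$- 53 \left(70 + r{\left(W \right)}\right) = - 53 \left(70 - \frac{12}{7}\right) = \left(-53\right) \frac{478}{7} = - \frac{25334}{7}$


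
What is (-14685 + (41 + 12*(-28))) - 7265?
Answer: -22245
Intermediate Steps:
(-14685 + (41 + 12*(-28))) - 7265 = (-14685 + (41 - 336)) - 7265 = (-14685 - 295) - 7265 = -14980 - 7265 = -22245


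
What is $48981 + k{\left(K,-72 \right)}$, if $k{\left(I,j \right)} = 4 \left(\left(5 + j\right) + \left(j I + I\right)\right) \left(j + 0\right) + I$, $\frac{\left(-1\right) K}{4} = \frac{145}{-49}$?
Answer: $\frac{15205993}{49} \approx 3.1033 \cdot 10^{5}$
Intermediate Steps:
$K = \frac{580}{49}$ ($K = - 4 \frac{145}{-49} = - 4 \cdot 145 \left(- \frac{1}{49}\right) = \left(-4\right) \left(- \frac{145}{49}\right) = \frac{580}{49} \approx 11.837$)
$k{\left(I,j \right)} = I + 4 j \left(5 + I + j + I j\right)$ ($k{\left(I,j \right)} = 4 \left(\left(5 + j\right) + \left(I j + I\right)\right) j + I = 4 \left(\left(5 + j\right) + \left(I + I j\right)\right) j + I = 4 \left(5 + I + j + I j\right) j + I = 4 j \left(5 + I + j + I j\right) + I = I + 4 j \left(5 + I + j + I j\right)$)
$48981 + k{\left(K,-72 \right)} = 48981 + \left(\frac{580}{49} + 4 \left(-72\right)^{2} + 20 \left(-72\right) + 4 \cdot \frac{580}{49} \left(-72\right) + 4 \cdot \frac{580}{49} \left(-72\right)^{2}\right) = 48981 + \left(\frac{580}{49} + 4 \cdot 5184 - 1440 - \frac{167040}{49} + 4 \cdot \frac{580}{49} \cdot 5184\right) = 48981 + \left(\frac{580}{49} + 20736 - 1440 - \frac{167040}{49} + \frac{12026880}{49}\right) = 48981 + \frac{12805924}{49} = \frac{15205993}{49}$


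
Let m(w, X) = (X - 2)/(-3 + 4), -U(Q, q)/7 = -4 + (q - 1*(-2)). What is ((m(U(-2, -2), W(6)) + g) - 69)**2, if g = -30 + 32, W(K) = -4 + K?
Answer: 4489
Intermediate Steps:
g = 2
U(Q, q) = 14 - 7*q (U(Q, q) = -7*(-4 + (q - 1*(-2))) = -7*(-4 + (q + 2)) = -7*(-4 + (2 + q)) = -7*(-2 + q) = 14 - 7*q)
m(w, X) = -2 + X (m(w, X) = (-2 + X)/1 = (-2 + X)*1 = -2 + X)
((m(U(-2, -2), W(6)) + g) - 69)**2 = (((-2 + (-4 + 6)) + 2) - 69)**2 = (((-2 + 2) + 2) - 69)**2 = ((0 + 2) - 69)**2 = (2 - 69)**2 = (-67)**2 = 4489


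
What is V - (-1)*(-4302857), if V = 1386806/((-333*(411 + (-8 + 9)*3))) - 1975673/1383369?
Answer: -136769555702808731/31785669513 ≈ -4.3029e+6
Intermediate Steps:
V = -365139110090/31785669513 (V = 1386806/((-333*(411 + 1*3))) - 1975673*1/1383369 = 1386806/((-333*(411 + 3))) - 1975673/1383369 = 1386806/((-333*414)) - 1975673/1383369 = 1386806/(-137862) - 1975673/1383369 = 1386806*(-1/137862) - 1975673/1383369 = -693403/68931 - 1975673/1383369 = -365139110090/31785669513 ≈ -11.488)
V - (-1)*(-4302857) = -365139110090/31785669513 - (-1)*(-4302857) = -365139110090/31785669513 - 1*4302857 = -365139110090/31785669513 - 4302857 = -136769555702808731/31785669513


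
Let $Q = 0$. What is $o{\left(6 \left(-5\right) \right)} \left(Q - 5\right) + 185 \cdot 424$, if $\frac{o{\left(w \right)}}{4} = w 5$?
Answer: $81440$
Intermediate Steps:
$o{\left(w \right)} = 20 w$ ($o{\left(w \right)} = 4 w 5 = 4 \cdot 5 w = 20 w$)
$o{\left(6 \left(-5\right) \right)} \left(Q - 5\right) + 185 \cdot 424 = 20 \cdot 6 \left(-5\right) \left(0 - 5\right) + 185 \cdot 424 = 20 \left(-30\right) \left(-5\right) + 78440 = \left(-600\right) \left(-5\right) + 78440 = 3000 + 78440 = 81440$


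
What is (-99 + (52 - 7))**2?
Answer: 2916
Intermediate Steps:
(-99 + (52 - 7))**2 = (-99 + 45)**2 = (-54)**2 = 2916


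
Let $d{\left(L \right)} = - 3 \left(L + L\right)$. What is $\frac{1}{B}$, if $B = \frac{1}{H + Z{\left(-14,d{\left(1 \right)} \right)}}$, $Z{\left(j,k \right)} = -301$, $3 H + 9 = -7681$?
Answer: $- \frac{8593}{3} \approx -2864.3$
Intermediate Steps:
$H = - \frac{7690}{3}$ ($H = -3 + \frac{1}{3} \left(-7681\right) = -3 - \frac{7681}{3} = - \frac{7690}{3} \approx -2563.3$)
$d{\left(L \right)} = - 6 L$ ($d{\left(L \right)} = - 3 \cdot 2 L = - 6 L$)
$B = - \frac{3}{8593}$ ($B = \frac{1}{- \frac{7690}{3} - 301} = \frac{1}{- \frac{8593}{3}} = - \frac{3}{8593} \approx -0.00034912$)
$\frac{1}{B} = \frac{1}{- \frac{3}{8593}} = - \frac{8593}{3}$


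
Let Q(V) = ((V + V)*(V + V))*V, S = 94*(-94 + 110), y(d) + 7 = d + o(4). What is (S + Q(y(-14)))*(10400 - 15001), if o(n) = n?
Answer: 83498948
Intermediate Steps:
y(d) = -3 + d (y(d) = -7 + (d + 4) = -7 + (4 + d) = -3 + d)
S = 1504 (S = 94*16 = 1504)
Q(V) = 4*V³ (Q(V) = ((2*V)*(2*V))*V = (4*V²)*V = 4*V³)
(S + Q(y(-14)))*(10400 - 15001) = (1504 + 4*(-3 - 14)³)*(10400 - 15001) = (1504 + 4*(-17)³)*(-4601) = (1504 + 4*(-4913))*(-4601) = (1504 - 19652)*(-4601) = -18148*(-4601) = 83498948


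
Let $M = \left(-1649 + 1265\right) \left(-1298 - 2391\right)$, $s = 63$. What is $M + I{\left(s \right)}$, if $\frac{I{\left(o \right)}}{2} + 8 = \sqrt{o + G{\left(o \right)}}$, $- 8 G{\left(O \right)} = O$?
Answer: $1416560 + \frac{21 \sqrt{2}}{2} \approx 1.4166 \cdot 10^{6}$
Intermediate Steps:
$G{\left(O \right)} = - \frac{O}{8}$
$M = 1416576$ ($M = \left(-384\right) \left(-3689\right) = 1416576$)
$I{\left(o \right)} = -16 + \frac{\sqrt{14} \sqrt{o}}{2}$ ($I{\left(o \right)} = -16 + 2 \sqrt{o - \frac{o}{8}} = -16 + 2 \sqrt{\frac{7 o}{8}} = -16 + 2 \frac{\sqrt{14} \sqrt{o}}{4} = -16 + \frac{\sqrt{14} \sqrt{o}}{2}$)
$M + I{\left(s \right)} = 1416576 - \left(16 - \frac{\sqrt{14} \sqrt{63}}{2}\right) = 1416576 - \left(16 - \frac{\sqrt{14} \cdot 3 \sqrt{7}}{2}\right) = 1416576 - \left(16 - \frac{21 \sqrt{2}}{2}\right) = 1416560 + \frac{21 \sqrt{2}}{2}$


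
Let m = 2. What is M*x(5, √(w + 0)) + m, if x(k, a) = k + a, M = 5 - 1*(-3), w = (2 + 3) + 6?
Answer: 42 + 8*√11 ≈ 68.533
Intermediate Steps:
w = 11 (w = 5 + 6 = 11)
M = 8 (M = 5 + 3 = 8)
x(k, a) = a + k
M*x(5, √(w + 0)) + m = 8*(√(11 + 0) + 5) + 2 = 8*(√11 + 5) + 2 = 8*(5 + √11) + 2 = (40 + 8*√11) + 2 = 42 + 8*√11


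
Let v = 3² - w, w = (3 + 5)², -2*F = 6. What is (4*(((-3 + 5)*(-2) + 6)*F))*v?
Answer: 1320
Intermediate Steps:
F = -3 (F = -½*6 = -3)
w = 64 (w = 8² = 64)
v = -55 (v = 3² - 1*64 = 9 - 64 = -55)
(4*(((-3 + 5)*(-2) + 6)*F))*v = (4*(((-3 + 5)*(-2) + 6)*(-3)))*(-55) = (4*((2*(-2) + 6)*(-3)))*(-55) = (4*((-4 + 6)*(-3)))*(-55) = (4*(2*(-3)))*(-55) = (4*(-6))*(-55) = -24*(-55) = 1320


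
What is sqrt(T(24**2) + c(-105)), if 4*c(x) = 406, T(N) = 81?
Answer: sqrt(730)/2 ≈ 13.509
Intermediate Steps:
c(x) = 203/2 (c(x) = (1/4)*406 = 203/2)
sqrt(T(24**2) + c(-105)) = sqrt(81 + 203/2) = sqrt(365/2) = sqrt(730)/2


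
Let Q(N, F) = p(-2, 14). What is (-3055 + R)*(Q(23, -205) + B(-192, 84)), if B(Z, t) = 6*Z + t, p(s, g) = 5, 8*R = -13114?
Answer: 19959951/4 ≈ 4.9900e+6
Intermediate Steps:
R = -6557/4 (R = (⅛)*(-13114) = -6557/4 ≈ -1639.3)
Q(N, F) = 5
B(Z, t) = t + 6*Z
(-3055 + R)*(Q(23, -205) + B(-192, 84)) = (-3055 - 6557/4)*(5 + (84 + 6*(-192))) = -18777*(5 + (84 - 1152))/4 = -18777*(5 - 1068)/4 = -18777/4*(-1063) = 19959951/4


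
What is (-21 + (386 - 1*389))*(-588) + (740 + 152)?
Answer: 15004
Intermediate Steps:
(-21 + (386 - 1*389))*(-588) + (740 + 152) = (-21 + (386 - 389))*(-588) + 892 = (-21 - 3)*(-588) + 892 = -24*(-588) + 892 = 14112 + 892 = 15004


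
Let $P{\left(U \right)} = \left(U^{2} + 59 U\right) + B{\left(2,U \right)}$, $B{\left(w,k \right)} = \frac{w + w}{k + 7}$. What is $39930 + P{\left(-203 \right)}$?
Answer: $\frac{3388937}{49} \approx 69162.0$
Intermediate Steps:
$B{\left(w,k \right)} = \frac{2 w}{7 + k}$
$P{\left(U \right)} = U^{2} + \frac{4}{7 + U} + 59 U$ ($P{\left(U \right)} = \left(U^{2} + 59 U\right) + 2 \cdot 2 \frac{1}{7 + U} = \left(U^{2} + 59 U\right) + \frac{4}{7 + U} = U^{2} + \frac{4}{7 + U} + 59 U$)
$39930 + P{\left(-203 \right)} = 39930 + \frac{4 - 203 \left(7 - 203\right) \left(59 - 203\right)}{7 - 203} = 39930 + \frac{4 - \left(-39788\right) \left(-144\right)}{-196} = 39930 - \frac{4 - 5729472}{196} = 39930 - - \frac{1432367}{49} = 39930 + \frac{1432367}{49} = \frac{3388937}{49}$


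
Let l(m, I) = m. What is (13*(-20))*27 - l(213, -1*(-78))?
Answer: -7233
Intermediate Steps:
(13*(-20))*27 - l(213, -1*(-78)) = (13*(-20))*27 - 1*213 = -260*27 - 213 = -7020 - 213 = -7233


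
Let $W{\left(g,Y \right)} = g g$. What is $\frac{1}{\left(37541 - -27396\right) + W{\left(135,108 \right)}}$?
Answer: $\frac{1}{83162} \approx 1.2025 \cdot 10^{-5}$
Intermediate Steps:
$W{\left(g,Y \right)} = g^{2}$
$\frac{1}{\left(37541 - -27396\right) + W{\left(135,108 \right)}} = \frac{1}{\left(37541 - -27396\right) + 135^{2}} = \frac{1}{\left(37541 + 27396\right) + 18225} = \frac{1}{64937 + 18225} = \frac{1}{83162}$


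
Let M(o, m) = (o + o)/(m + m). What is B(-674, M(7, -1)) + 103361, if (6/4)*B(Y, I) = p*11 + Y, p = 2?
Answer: 308779/3 ≈ 1.0293e+5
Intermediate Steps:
M(o, m) = o/m (M(o, m) = (2*o)/((2*m)) = (2*o)*(1/(2*m)) = o/m)
B(Y, I) = 44/3 + 2*Y/3 (B(Y, I) = 2*(2*11 + Y)/3 = 2*(22 + Y)/3 = 44/3 + 2*Y/3)
B(-674, M(7, -1)) + 103361 = (44/3 + (⅔)*(-674)) + 103361 = (44/3 - 1348/3) + 103361 = -1304/3 + 103361 = 308779/3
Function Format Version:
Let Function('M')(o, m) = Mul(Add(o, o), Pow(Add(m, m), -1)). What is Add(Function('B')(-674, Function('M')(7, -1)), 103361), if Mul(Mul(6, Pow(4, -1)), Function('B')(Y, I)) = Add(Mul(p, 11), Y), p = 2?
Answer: Rational(308779, 3) ≈ 1.0293e+5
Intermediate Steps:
Function('M')(o, m) = Mul(o, Pow(m, -1)) (Function('M')(o, m) = Mul(Mul(2, o), Pow(Mul(2, m), -1)) = Mul(Mul(2, o), Mul(Rational(1, 2), Pow(m, -1))) = Mul(o, Pow(m, -1)))
Function('B')(Y, I) = Add(Rational(44, 3), Mul(Rational(2, 3), Y)) (Function('B')(Y, I) = Mul(Rational(2, 3), Add(Mul(2, 11), Y)) = Mul(Rational(2, 3), Add(22, Y)) = Add(Rational(44, 3), Mul(Rational(2, 3), Y)))
Add(Function('B')(-674, Function('M')(7, -1)), 103361) = Add(Add(Rational(44, 3), Mul(Rational(2, 3), -674)), 103361) = Add(Add(Rational(44, 3), Rational(-1348, 3)), 103361) = Add(Rational(-1304, 3), 103361) = Rational(308779, 3)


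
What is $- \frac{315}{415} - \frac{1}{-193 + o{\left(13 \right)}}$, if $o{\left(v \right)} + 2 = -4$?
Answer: $- \frac{12454}{16517} \approx -0.75401$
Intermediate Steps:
$o{\left(v \right)} = -6$ ($o{\left(v \right)} = -2 - 4 = -6$)
$- \frac{315}{415} - \frac{1}{-193 + o{\left(13 \right)}} = - \frac{315}{415} - \frac{1}{-193 - 6} = \left(-315\right) \frac{1}{415} - \frac{1}{-199} = - \frac{63}{83} - - \frac{1}{199} = - \frac{63}{83} + \frac{1}{199} = - \frac{12454}{16517}$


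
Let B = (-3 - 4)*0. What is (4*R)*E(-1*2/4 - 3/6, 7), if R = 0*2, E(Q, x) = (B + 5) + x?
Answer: 0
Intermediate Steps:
B = 0 (B = -7*0 = 0)
E(Q, x) = 5 + x (E(Q, x) = (0 + 5) + x = 5 + x)
R = 0
(4*R)*E(-1*2/4 - 3/6, 7) = (4*0)*(5 + 7) = 0*12 = 0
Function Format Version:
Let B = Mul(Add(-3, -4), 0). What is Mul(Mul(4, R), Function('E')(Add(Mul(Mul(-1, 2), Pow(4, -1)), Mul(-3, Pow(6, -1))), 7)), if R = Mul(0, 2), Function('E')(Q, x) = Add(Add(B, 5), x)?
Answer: 0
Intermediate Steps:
B = 0 (B = Mul(-7, 0) = 0)
Function('E')(Q, x) = Add(5, x) (Function('E')(Q, x) = Add(Add(0, 5), x) = Add(5, x))
R = 0
Mul(Mul(4, R), Function('E')(Add(Mul(Mul(-1, 2), Pow(4, -1)), Mul(-3, Pow(6, -1))), 7)) = Mul(Mul(4, 0), Add(5, 7)) = Mul(0, 12) = 0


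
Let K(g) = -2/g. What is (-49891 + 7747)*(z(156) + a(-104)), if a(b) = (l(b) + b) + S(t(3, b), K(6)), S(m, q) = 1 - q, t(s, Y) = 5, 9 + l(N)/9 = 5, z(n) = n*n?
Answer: -1019772416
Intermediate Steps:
z(n) = n**2
l(N) = -36 (l(N) = -81 + 9*5 = -81 + 45 = -36)
a(b) = -104/3 + b (a(b) = (-36 + b) + (1 - (-2)/6) = (-36 + b) + (1 - 1*(-1/3)) = (-36 + b) + (1 + 1/3) = (-36 + b) + 4/3 = -104/3 + b)
(-49891 + 7747)*(z(156) + a(-104)) = (-49891 + 7747)*(156**2 + (-104/3 - 104)) = -42144*(24336 - 416/3) = -42144*72592/3 = -1019772416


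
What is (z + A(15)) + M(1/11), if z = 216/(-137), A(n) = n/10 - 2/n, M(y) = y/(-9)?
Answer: -29849/135630 ≈ -0.22008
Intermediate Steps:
M(y) = -y/9 (M(y) = y*(-⅑) = -y/9)
A(n) = -2/n + n/10 (A(n) = n*(⅒) - 2/n = n/10 - 2/n = -2/n + n/10)
z = -216/137 (z = 216*(-1/137) = -216/137 ≈ -1.5766)
(z + A(15)) + M(1/11) = (-216/137 + (-2/15 + (⅒)*15)) - ⅑/11 = (-216/137 + (-2*1/15 + 3/2)) - ⅑*1/11 = (-216/137 + (-2/15 + 3/2)) - 1/99 = (-216/137 + 41/30) - 1/99 = -863/4110 - 1/99 = -29849/135630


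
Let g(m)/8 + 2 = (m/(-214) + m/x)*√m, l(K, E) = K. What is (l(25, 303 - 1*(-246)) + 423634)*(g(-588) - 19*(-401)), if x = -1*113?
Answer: 3221079377 + 4561729641504*I*√3/12091 ≈ 3.2211e+9 + 6.5347e+8*I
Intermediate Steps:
x = -113
g(m) = -16 - 1308*m^(3/2)/12091 (g(m) = -16 + 8*((m/(-214) + m/(-113))*√m) = -16 + 8*((m*(-1/214) + m*(-1/113))*√m) = -16 + 8*((-m/214 - m/113)*√m) = -16 + 8*((-327*m/24182)*√m) = -16 + 8*(-327*m^(3/2)/24182) = -16 - 1308*m^(3/2)/12091)
(l(25, 303 - 1*(-246)) + 423634)*(g(-588) - 19*(-401)) = (25 + 423634)*((-16 - (-10767456)*I*√3/12091) - 19*(-401)) = 423659*((-16 - (-10767456)*I*√3/12091) + 7619) = 423659*((-16 + 10767456*I*√3/12091) + 7619) = 423659*(7603 + 10767456*I*√3/12091) = 3221079377 + 4561729641504*I*√3/12091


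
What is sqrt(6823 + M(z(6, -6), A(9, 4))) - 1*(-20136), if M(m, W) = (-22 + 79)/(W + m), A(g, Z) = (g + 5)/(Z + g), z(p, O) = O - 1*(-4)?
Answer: 20136 + 3*sqrt(3005)/2 ≈ 20218.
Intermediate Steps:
z(p, O) = 4 + O (z(p, O) = O + 4 = 4 + O)
A(g, Z) = (5 + g)/(Z + g)
M(m, W) = 57/(W + m)
sqrt(6823 + M(z(6, -6), A(9, 4))) - 1*(-20136) = sqrt(6823 + 57/((5 + 9)/(4 + 9) + (4 - 6))) - 1*(-20136) = sqrt(6823 + 57/(14/13 - 2)) + 20136 = sqrt(6823 + 57/(-12/13)) + 20136 = sqrt(6823 + 57*(-13/12)) + 20136 = sqrt(6823 - 247/4) + 20136 = sqrt(27045/4) + 20136 = 3*sqrt(3005)/2 + 20136 = 20136 + 3*sqrt(3005)/2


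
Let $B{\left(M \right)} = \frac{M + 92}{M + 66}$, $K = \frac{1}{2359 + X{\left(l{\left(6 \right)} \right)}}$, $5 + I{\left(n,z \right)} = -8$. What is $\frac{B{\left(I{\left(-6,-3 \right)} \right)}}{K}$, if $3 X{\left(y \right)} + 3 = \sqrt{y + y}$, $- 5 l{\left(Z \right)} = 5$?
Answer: $\frac{186282}{53} + \frac{79 i \sqrt{2}}{159} \approx 3514.8 + 0.70266 i$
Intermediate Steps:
$I{\left(n,z \right)} = -13$ ($I{\left(n,z \right)} = -5 - 8 = -13$)
$l{\left(Z \right)} = -1$ ($l{\left(Z \right)} = \left(- \frac{1}{5}\right) 5 = -1$)
$X{\left(y \right)} = -1 + \frac{\sqrt{2} \sqrt{y}}{3}$ ($X{\left(y \right)} = -1 + \frac{\sqrt{y + y}}{3} = -1 + \frac{\sqrt{2 y}}{3} = -1 + \frac{\sqrt{2} \sqrt{y}}{3}$)
$K = \frac{1}{2358 + \frac{i \sqrt{2}}{3}}$ ($K = \frac{1}{2359 - \left(1 - \frac{\sqrt{2} \sqrt{-1}}{3}\right)} = \frac{1}{2359 - \left(1 - \frac{\sqrt{2} i}{3}\right)} = \frac{1}{2359 - \left(1 - \frac{i \sqrt{2}}{3}\right)} = \frac{1}{2358 + \frac{i \sqrt{2}}{3}} \approx 0.00042409 - 8.48 \cdot 10^{-8} i$)
$B{\left(M \right)} = \frac{92 + M}{66 + M}$
$\frac{B{\left(I{\left(-6,-3 \right)} \right)}}{K} = \frac{\frac{1}{66 - 13} \left(92 - 13\right)}{\frac{10611}{25020739} - \frac{3 i \sqrt{2}}{50041478}} = \frac{\frac{1}{53} \cdot 79}{\frac{10611}{25020739} - \frac{3 i \sqrt{2}}{50041478}} = \frac{79}{53 \left(\frac{10611}{25020739} - \frac{3 i \sqrt{2}}{50041478}\right)}$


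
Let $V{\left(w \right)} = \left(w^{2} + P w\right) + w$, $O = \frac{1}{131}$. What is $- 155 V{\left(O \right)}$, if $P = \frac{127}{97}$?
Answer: $- \frac{4563355}{1664617} \approx -2.7414$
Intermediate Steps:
$O = \frac{1}{131} \approx 0.0076336$
$P = \frac{127}{97}$ ($P = 127 \cdot \frac{1}{97} = \frac{127}{97} \approx 1.3093$)
$V{\left(w \right)} = w^{2} + \frac{224 w}{97}$ ($V{\left(w \right)} = \left(w^{2} + \frac{127 w}{97}\right) + w = w^{2} + \frac{224 w}{97}$)
$- 155 V{\left(O \right)} = - 155 \cdot \frac{1}{97} \cdot \frac{1}{131} \left(224 + 97 \cdot \frac{1}{131}\right) = - 155 \cdot \frac{1}{97} \cdot \frac{1}{131} \left(224 + \frac{97}{131}\right) = - 155 \cdot \frac{1}{97} \cdot \frac{1}{131} \cdot \frac{29441}{131} = \left(-155\right) \frac{29441}{1664617} = - \frac{4563355}{1664617}$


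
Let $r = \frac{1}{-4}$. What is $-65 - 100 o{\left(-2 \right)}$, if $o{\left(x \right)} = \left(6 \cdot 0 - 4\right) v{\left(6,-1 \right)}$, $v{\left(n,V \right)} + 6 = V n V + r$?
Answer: $-165$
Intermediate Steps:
$r = - \frac{1}{4} \approx -0.25$
$v{\left(n,V \right)} = - \frac{25}{4} + n V^{2}$ ($v{\left(n,V \right)} = -6 + \left(V n V - \frac{1}{4}\right) = -6 + \left(n V^{2} - \frac{1}{4}\right) = -6 + \left(- \frac{1}{4} + n V^{2}\right) = - \frac{25}{4} + n V^{2}$)
$o{\left(x \right)} = 1$ ($o{\left(x \right)} = \left(6 \cdot 0 - 4\right) \left(- \frac{25}{4} + 6 \left(-1\right)^{2}\right) = \left(0 - 4\right) \left(- \frac{25}{4} + 6 \cdot 1\right) = - 4 \left(- \frac{25}{4} + 6\right) = \left(-4\right) \left(- \frac{1}{4}\right) = 1$)
$-65 - 100 o{\left(-2 \right)} = -65 - 100 = -165$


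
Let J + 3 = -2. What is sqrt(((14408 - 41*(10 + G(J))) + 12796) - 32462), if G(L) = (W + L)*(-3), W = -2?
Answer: I*sqrt(6529) ≈ 80.802*I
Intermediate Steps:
J = -5 (J = -3 - 2 = -5)
G(L) = 6 - 3*L (G(L) = (-2 + L)*(-3) = 6 - 3*L)
sqrt(((14408 - 41*(10 + G(J))) + 12796) - 32462) = sqrt(((14408 - 41*(10 + (6 - 3*(-5)))) + 12796) - 32462) = sqrt(((14408 - 41*(10 + (6 + 15))) + 12796) - 32462) = sqrt(((14408 - 41*(10 + 21)) + 12796) - 32462) = sqrt(((14408 - 41*31) + 12796) - 32462) = sqrt(((14408 - 1271) + 12796) - 32462) = sqrt((13137 + 12796) - 32462) = sqrt(25933 - 32462) = sqrt(-6529) = I*sqrt(6529)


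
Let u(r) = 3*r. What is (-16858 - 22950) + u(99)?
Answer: -39511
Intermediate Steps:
(-16858 - 22950) + u(99) = (-16858 - 22950) + 3*99 = -39808 + 297 = -39511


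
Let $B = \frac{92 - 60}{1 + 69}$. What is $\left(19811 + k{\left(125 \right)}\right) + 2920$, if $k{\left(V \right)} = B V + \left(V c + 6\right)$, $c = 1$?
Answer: $\frac{160434}{7} \approx 22919.0$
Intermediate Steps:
$B = \frac{16}{35}$ ($B = \frac{32}{70} = 32 \cdot \frac{1}{70} = \frac{16}{35} \approx 0.45714$)
$k{\left(V \right)} = 6 + \frac{51 V}{35}$ ($k{\left(V \right)} = \frac{16 V}{35} + \left(V 1 + 6\right) = \frac{16 V}{35} + \left(V + 6\right) = \frac{16 V}{35} + \left(6 + V\right) = 6 + \frac{51 V}{35}$)
$\left(19811 + k{\left(125 \right)}\right) + 2920 = \left(19811 + \left(6 + \frac{51}{35} \cdot 125\right)\right) + 2920 = \left(19811 + \left(6 + \frac{1275}{7}\right)\right) + 2920 = \left(19811 + \frac{1317}{7}\right) + 2920 = \frac{139994}{7} + 2920 = \frac{160434}{7}$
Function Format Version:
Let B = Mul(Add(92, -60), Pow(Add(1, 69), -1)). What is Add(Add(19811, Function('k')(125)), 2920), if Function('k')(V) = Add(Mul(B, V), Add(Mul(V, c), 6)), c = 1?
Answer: Rational(160434, 7) ≈ 22919.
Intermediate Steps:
B = Rational(16, 35) (B = Mul(32, Pow(70, -1)) = Mul(32, Rational(1, 70)) = Rational(16, 35) ≈ 0.45714)
Function('k')(V) = Add(6, Mul(Rational(51, 35), V)) (Function('k')(V) = Add(Mul(Rational(16, 35), V), Add(Mul(V, 1), 6)) = Add(Mul(Rational(16, 35), V), Add(V, 6)) = Add(Mul(Rational(16, 35), V), Add(6, V)) = Add(6, Mul(Rational(51, 35), V)))
Add(Add(19811, Function('k')(125)), 2920) = Add(Add(19811, Add(6, Mul(Rational(51, 35), 125))), 2920) = Add(Add(19811, Add(6, Rational(1275, 7))), 2920) = Add(Add(19811, Rational(1317, 7)), 2920) = Add(Rational(139994, 7), 2920) = Rational(160434, 7)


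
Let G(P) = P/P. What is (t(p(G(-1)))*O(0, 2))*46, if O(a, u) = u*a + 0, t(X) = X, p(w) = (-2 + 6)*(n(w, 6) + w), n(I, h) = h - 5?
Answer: 0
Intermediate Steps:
n(I, h) = -5 + h
G(P) = 1
p(w) = 4 + 4*w (p(w) = (-2 + 6)*((-5 + 6) + w) = 4*(1 + w) = 4 + 4*w)
O(a, u) = a*u (O(a, u) = a*u + 0 = a*u)
(t(p(G(-1)))*O(0, 2))*46 = ((4 + 4*1)*(0*2))*46 = ((4 + 4)*0)*46 = (8*0)*46 = 0*46 = 0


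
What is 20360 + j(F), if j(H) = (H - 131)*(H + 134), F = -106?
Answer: 13724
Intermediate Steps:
j(H) = (-131 + H)*(134 + H)
20360 + j(F) = 20360 + (-17554 + (-106)² + 3*(-106)) = 20360 + (-17554 + 11236 - 318) = 20360 - 6636 = 13724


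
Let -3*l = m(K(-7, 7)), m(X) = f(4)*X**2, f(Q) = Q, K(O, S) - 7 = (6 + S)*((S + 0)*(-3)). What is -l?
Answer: 283024/3 ≈ 94341.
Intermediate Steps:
K(O, S) = 7 - 3*S*(6 + S) (K(O, S) = 7 + (6 + S)*((S + 0)*(-3)) = 7 + (6 + S)*(S*(-3)) = 7 + (6 + S)*(-3*S) = 7 - 3*S*(6 + S))
m(X) = 4*X**2
l = -283024/3 (l = -4*(7 - 18*7 - 3*7**2)**2/3 = -4*(7 - 126 - 3*49)**2/3 = -4*(7 - 126 - 147)**2/3 = -4*(-266)**2/3 = -4*70756/3 = -1/3*283024 = -283024/3 ≈ -94341.)
-l = -1*(-283024/3) = 283024/3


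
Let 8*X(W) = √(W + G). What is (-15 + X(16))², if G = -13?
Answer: (120 - √3)²/64 ≈ 218.55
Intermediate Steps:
X(W) = √(-13 + W)/8 (X(W) = √(W - 13)/8 = √(-13 + W)/8)
(-15 + X(16))² = (-15 + √(-13 + 16)/8)² = (-15 + √3/8)²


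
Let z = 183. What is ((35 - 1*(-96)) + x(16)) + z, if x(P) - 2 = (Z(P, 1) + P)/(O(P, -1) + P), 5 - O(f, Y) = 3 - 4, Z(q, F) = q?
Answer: 3492/11 ≈ 317.45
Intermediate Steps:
O(f, Y) = 6 (O(f, Y) = 5 - (3 - 4) = 5 - 1*(-1) = 5 + 1 = 6)
x(P) = 2 + 2*P/(6 + P) (x(P) = 2 + (P + P)/(6 + P) = 2 + (2*P)/(6 + P) = 2 + 2*P/(6 + P))
((35 - 1*(-96)) + x(16)) + z = ((35 - 1*(-96)) + 4*(3 + 16)/(6 + 16)) + 183 = ((35 + 96) + 4*19/22) + 183 = (131 + 4*(1/22)*19) + 183 = (131 + 38/11) + 183 = 1479/11 + 183 = 3492/11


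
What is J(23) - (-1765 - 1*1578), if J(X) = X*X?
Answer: 3872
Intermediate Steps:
J(X) = X²
J(23) - (-1765 - 1*1578) = 23² - (-1765 - 1*1578) = 529 - (-1765 - 1578) = 529 - 1*(-3343) = 529 + 3343 = 3872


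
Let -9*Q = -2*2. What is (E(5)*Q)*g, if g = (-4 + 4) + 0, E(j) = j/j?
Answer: 0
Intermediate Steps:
E(j) = 1
g = 0 (g = 0 + 0 = 0)
Q = 4/9 (Q = -(-2)*2/9 = -⅑*(-4) = 4/9 ≈ 0.44444)
(E(5)*Q)*g = (1*(4/9))*0 = (4/9)*0 = 0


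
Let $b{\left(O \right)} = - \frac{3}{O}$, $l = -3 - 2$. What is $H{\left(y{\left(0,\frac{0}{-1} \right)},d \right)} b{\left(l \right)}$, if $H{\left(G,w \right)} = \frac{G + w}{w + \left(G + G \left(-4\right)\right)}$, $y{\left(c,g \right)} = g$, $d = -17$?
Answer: $\frac{3}{5} \approx 0.6$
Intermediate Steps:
$l = -5$ ($l = -3 - 2 = -5$)
$H{\left(G,w \right)} = \frac{G + w}{w - 3 G}$ ($H{\left(G,w \right)} = \frac{G + w}{w + \left(G - 4 G\right)} = \frac{G + w}{w - 3 G}$)
$H{\left(y{\left(0,\frac{0}{-1} \right)},d \right)} b{\left(l \right)} = \frac{\frac{0}{-1} - 17}{-17 - 3 \frac{0}{-1}} \left(- \frac{3}{-5}\right) = \frac{0 \left(-1\right) - 17}{-17 - 3 \cdot 0 \left(-1\right)} \left(\left(-3\right) \left(- \frac{1}{5}\right)\right) = \frac{0 - 17}{-17 - 0} \cdot \frac{3}{5} = \frac{1}{-17 + 0} \left(-17\right) \frac{3}{5} = \frac{1}{-17} \left(-17\right) \frac{3}{5} = \left(- \frac{1}{17}\right) \left(-17\right) \frac{3}{5} = 1 \cdot \frac{3}{5} = \frac{3}{5}$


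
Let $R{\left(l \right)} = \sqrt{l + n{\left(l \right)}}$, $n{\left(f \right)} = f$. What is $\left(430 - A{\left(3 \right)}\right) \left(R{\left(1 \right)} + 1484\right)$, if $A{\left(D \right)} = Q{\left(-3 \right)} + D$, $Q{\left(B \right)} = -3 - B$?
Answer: $633668 + 427 \sqrt{2} \approx 6.3427 \cdot 10^{5}$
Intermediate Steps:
$A{\left(D \right)} = D$ ($A{\left(D \right)} = \left(-3 - -3\right) + D = \left(-3 + 3\right) + D = 0 + D = D$)
$R{\left(l \right)} = \sqrt{2} \sqrt{l}$ ($R{\left(l \right)} = \sqrt{l + l} = \sqrt{2 l} = \sqrt{2} \sqrt{l}$)
$\left(430 - A{\left(3 \right)}\right) \left(R{\left(1 \right)} + 1484\right) = \left(430 - 3\right) \left(\sqrt{2} \sqrt{1} + 1484\right) = \left(430 - 3\right) \left(\sqrt{2} \cdot 1 + 1484\right) = 427 \left(\sqrt{2} + 1484\right) = 427 \left(1484 + \sqrt{2}\right) = 633668 + 427 \sqrt{2}$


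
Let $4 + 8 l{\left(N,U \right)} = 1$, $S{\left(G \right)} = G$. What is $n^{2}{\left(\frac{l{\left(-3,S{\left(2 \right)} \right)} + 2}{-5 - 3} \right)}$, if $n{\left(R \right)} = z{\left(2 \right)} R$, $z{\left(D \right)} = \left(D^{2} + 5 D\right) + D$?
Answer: $\frac{169}{16} \approx 10.563$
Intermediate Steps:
$l{\left(N,U \right)} = - \frac{3}{8}$ ($l{\left(N,U \right)} = - \frac{1}{2} + \frac{1}{8} \cdot 1 = - \frac{1}{2} + \frac{1}{8} = - \frac{3}{8}$)
$z{\left(D \right)} = D^{2} + 6 D$
$n{\left(R \right)} = 16 R$ ($n{\left(R \right)} = 2 \left(6 + 2\right) R = 2 \cdot 8 R = 16 R$)
$n^{2}{\left(\frac{l{\left(-3,S{\left(2 \right)} \right)} + 2}{-5 - 3} \right)} = \left(16 \frac{- \frac{3}{8} + 2}{-5 - 3}\right)^{2} = \left(16 \frac{13}{8 \left(-8\right)}\right)^{2} = \left(16 \cdot \frac{13}{8} \left(- \frac{1}{8}\right)\right)^{2} = \left(16 \left(- \frac{13}{64}\right)\right)^{2} = \left(- \frac{13}{4}\right)^{2} = \frac{169}{16}$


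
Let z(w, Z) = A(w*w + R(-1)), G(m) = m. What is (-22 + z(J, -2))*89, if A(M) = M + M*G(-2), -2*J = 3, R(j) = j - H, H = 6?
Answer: -6141/4 ≈ -1535.3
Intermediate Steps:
R(j) = -6 + j (R(j) = j - 1*6 = j - 6 = -6 + j)
J = -3/2 (J = -½*3 = -3/2 ≈ -1.5000)
A(M) = -M (A(M) = M + M*(-2) = M - 2*M = -M)
z(w, Z) = 7 - w² (z(w, Z) = -(w*w + (-6 - 1)) = -(w² - 7) = -(-7 + w²) = 7 - w²)
(-22 + z(J, -2))*89 = (-22 + (7 - (-3/2)²))*89 = (-22 + (7 - 1*9/4))*89 = (-22 + (7 - 9/4))*89 = (-22 + 19/4)*89 = -69/4*89 = -6141/4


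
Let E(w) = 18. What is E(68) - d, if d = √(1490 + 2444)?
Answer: 18 - √3934 ≈ -44.722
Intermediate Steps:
d = √3934 ≈ 62.722
E(68) - d = 18 - √3934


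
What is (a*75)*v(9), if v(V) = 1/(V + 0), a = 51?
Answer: 425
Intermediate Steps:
v(V) = 1/V
(a*75)*v(9) = (51*75)/9 = 3825*(⅑) = 425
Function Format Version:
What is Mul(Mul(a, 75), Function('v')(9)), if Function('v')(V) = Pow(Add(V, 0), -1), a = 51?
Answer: 425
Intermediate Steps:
Function('v')(V) = Pow(V, -1)
Mul(Mul(a, 75), Function('v')(9)) = Mul(Mul(51, 75), Pow(9, -1)) = Mul(3825, Rational(1, 9)) = 425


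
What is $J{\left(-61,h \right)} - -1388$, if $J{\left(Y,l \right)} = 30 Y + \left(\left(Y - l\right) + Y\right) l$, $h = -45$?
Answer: $3023$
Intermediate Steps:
$J{\left(Y,l \right)} = 30 Y + l \left(- l + 2 Y\right)$ ($J{\left(Y,l \right)} = 30 Y + \left(- l + 2 Y\right) l = 30 Y + l \left(- l + 2 Y\right)$)
$J{\left(-61,h \right)} - -1388 = \left(- \left(-45\right)^{2} + 30 \left(-61\right) + 2 \left(-61\right) \left(-45\right)\right) - -1388 = \left(\left(-1\right) 2025 - 1830 + 5490\right) + 1388 = \left(-2025 - 1830 + 5490\right) + 1388 = 1635 + 1388 = 3023$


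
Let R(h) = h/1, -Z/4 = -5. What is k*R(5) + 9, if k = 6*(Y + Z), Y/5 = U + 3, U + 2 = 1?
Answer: 909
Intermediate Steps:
Z = 20 (Z = -4*(-5) = 20)
R(h) = h (R(h) = h*1 = h)
U = -1 (U = -2 + 1 = -1)
Y = 10 (Y = 5*(-1 + 3) = 5*2 = 10)
k = 180 (k = 6*(10 + 20) = 6*30 = 180)
k*R(5) + 9 = 180*5 + 9 = 900 + 9 = 909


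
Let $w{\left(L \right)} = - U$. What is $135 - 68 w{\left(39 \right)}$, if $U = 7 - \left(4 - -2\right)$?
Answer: $203$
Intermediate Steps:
$U = 1$ ($U = 7 - \left(4 + 2\right) = 7 - 6 = 1$)
$w{\left(L \right)} = -1$ ($w{\left(L \right)} = \left(-1\right) 1 = -1$)
$135 - 68 w{\left(39 \right)} = 135 - -68 = 135 + 68 = 203$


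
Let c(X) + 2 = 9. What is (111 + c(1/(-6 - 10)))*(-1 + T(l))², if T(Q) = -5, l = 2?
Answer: 4248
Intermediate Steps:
c(X) = 7 (c(X) = -2 + 9 = 7)
(111 + c(1/(-6 - 10)))*(-1 + T(l))² = (111 + 7)*(-1 - 5)² = 118*(-6)² = 118*36 = 4248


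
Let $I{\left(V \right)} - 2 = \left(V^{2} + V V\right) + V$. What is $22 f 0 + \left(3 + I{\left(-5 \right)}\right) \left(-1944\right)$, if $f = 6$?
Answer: $-97200$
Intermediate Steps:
$I{\left(V \right)} = 2 + V + 2 V^{2}$ ($I{\left(V \right)} = 2 + \left(\left(V^{2} + V V\right) + V\right) = 2 + \left(\left(V^{2} + V^{2}\right) + V\right) = 2 + \left(2 V^{2} + V\right) = 2 + \left(V + 2 V^{2}\right) = 2 + V + 2 V^{2}$)
$22 f 0 + \left(3 + I{\left(-5 \right)}\right) \left(-1944\right) = 22 \cdot 6 \cdot 0 + \left(3 + \left(2 - 5 + 2 \left(-5\right)^{2}\right)\right) \left(-1944\right) = 132 \cdot 0 + \left(3 + \left(2 - 5 + 2 \cdot 25\right)\right) \left(-1944\right) = 0 + \left(3 + \left(2 - 5 + 50\right)\right) \left(-1944\right) = 0 + \left(3 + 47\right) \left(-1944\right) = 0 + 50 \left(-1944\right) = 0 - 97200 = -97200$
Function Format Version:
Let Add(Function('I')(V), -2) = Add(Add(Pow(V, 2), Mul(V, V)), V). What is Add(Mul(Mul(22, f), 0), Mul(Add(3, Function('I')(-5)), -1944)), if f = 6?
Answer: -97200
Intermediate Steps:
Function('I')(V) = Add(2, V, Mul(2, Pow(V, 2))) (Function('I')(V) = Add(2, Add(Add(Pow(V, 2), Mul(V, V)), V)) = Add(2, Add(Add(Pow(V, 2), Pow(V, 2)), V)) = Add(2, Add(Mul(2, Pow(V, 2)), V)) = Add(2, Add(V, Mul(2, Pow(V, 2)))) = Add(2, V, Mul(2, Pow(V, 2))))
Add(Mul(Mul(22, f), 0), Mul(Add(3, Function('I')(-5)), -1944)) = Add(Mul(Mul(22, 6), 0), Mul(Add(3, Add(2, -5, Mul(2, Pow(-5, 2)))), -1944)) = Add(Mul(132, 0), Mul(Add(3, Add(2, -5, Mul(2, 25))), -1944)) = Add(0, Mul(Add(3, Add(2, -5, 50)), -1944)) = Add(0, Mul(Add(3, 47), -1944)) = Add(0, Mul(50, -1944)) = Add(0, -97200) = -97200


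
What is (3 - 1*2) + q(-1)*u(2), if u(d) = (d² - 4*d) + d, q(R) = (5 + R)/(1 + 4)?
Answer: -⅗ ≈ -0.60000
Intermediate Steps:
q(R) = 1 + R/5 (q(R) = (5 + R)/5 = (5 + R)*(⅕) = 1 + R/5)
u(d) = d² - 3*d
(3 - 1*2) + q(-1)*u(2) = (3 - 1*2) + (1 + (⅕)*(-1))*(2*(-3 + 2)) = (3 - 2) + (1 - ⅕)*(2*(-1)) = 1 + (⅘)*(-2) = 1 - 8/5 = -⅗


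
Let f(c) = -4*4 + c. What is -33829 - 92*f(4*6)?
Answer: -34565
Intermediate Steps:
f(c) = -16 + c
-33829 - 92*f(4*6) = -33829 - 92*(-16 + 4*6) = -33829 - 92*(-16 + 24) = -33829 - 92*8 = -33829 - 1*736 = -33829 - 736 = -34565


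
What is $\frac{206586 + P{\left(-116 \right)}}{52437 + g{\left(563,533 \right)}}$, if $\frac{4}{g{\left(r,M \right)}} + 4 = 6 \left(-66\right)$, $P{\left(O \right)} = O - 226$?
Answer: $\frac{20624400}{5243699} \approx 3.9332$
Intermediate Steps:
$P{\left(O \right)} = -226 + O$ ($P{\left(O \right)} = O - 226 = -226 + O$)
$g{\left(r,M \right)} = - \frac{1}{100}$ ($g{\left(r,M \right)} = \frac{4}{-4 + 6 \left(-66\right)} = \frac{4}{-4 - 396} = \frac{4}{-400} = 4 \left(- \frac{1}{400}\right) = - \frac{1}{100}$)
$\frac{206586 + P{\left(-116 \right)}}{52437 + g{\left(563,533 \right)}} = \frac{206586 - 342}{52437 - \frac{1}{100}} = \frac{206586 - 342}{\frac{5243699}{100}} = 206244 \cdot \frac{100}{5243699} = \frac{20624400}{5243699}$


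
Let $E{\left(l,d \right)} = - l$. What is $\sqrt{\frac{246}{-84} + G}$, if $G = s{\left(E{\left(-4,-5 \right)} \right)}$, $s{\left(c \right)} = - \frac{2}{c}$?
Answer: $\frac{2 i \sqrt{42}}{7} \approx 1.8516 i$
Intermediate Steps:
$G = - \frac{1}{2}$ ($G = - \frac{2}{\left(-1\right) \left(-4\right)} = - \frac{2}{4} = \left(-2\right) \frac{1}{4} = - \frac{1}{2} \approx -0.5$)
$\sqrt{\frac{246}{-84} + G} = \sqrt{\frac{246}{-84} - \frac{1}{2}} = \sqrt{246 \left(- \frac{1}{84}\right) - \frac{1}{2}} = \sqrt{- \frac{41}{14} - \frac{1}{2}} = \sqrt{- \frac{24}{7}} = \frac{2 i \sqrt{42}}{7}$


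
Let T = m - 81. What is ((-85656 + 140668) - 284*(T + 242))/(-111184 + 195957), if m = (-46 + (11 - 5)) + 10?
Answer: 17808/84773 ≈ 0.21007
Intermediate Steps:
m = -30 (m = (-46 + 6) + 10 = -40 + 10 = -30)
T = -111 (T = -30 - 81 = -111)
((-85656 + 140668) - 284*(T + 242))/(-111184 + 195957) = ((-85656 + 140668) - 284*(-111 + 242))/(-111184 + 195957) = (55012 - 284*131)/84773 = (55012 - 37204)*(1/84773) = 17808*(1/84773) = 17808/84773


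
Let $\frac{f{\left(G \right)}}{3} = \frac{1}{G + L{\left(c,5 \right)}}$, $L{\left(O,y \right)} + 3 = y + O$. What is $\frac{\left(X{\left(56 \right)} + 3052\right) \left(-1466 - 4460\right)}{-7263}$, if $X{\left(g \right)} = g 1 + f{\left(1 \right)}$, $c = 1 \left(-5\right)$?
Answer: $\frac{6136373}{2421} \approx 2534.6$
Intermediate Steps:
$c = -5$
$L{\left(O,y \right)} = -3 + O + y$ ($L{\left(O,y \right)} = -3 + \left(y + O\right) = -3 + \left(O + y\right) = -3 + O + y$)
$f{\left(G \right)} = \frac{3}{-3 + G}$ ($f{\left(G \right)} = \frac{3}{G - 3} = \frac{3}{-3 + G}$)
$X{\left(g \right)} = - \frac{3}{2} + g$ ($X{\left(g \right)} = g 1 + \frac{3}{-3 + 1} = g + \frac{3}{-2} = g + 3 \left(- \frac{1}{2}\right) = g - \frac{3}{2} = - \frac{3}{2} + g$)
$\frac{\left(X{\left(56 \right)} + 3052\right) \left(-1466 - 4460\right)}{-7263} = \frac{\left(\left(- \frac{3}{2} + 56\right) + 3052\right) \left(-1466 - 4460\right)}{-7263} = \left(\frac{109}{2} + 3052\right) \left(-5926\right) \left(- \frac{1}{7263}\right) = \frac{6213}{2} \left(-5926\right) \left(- \frac{1}{7263}\right) = \left(-18409119\right) \left(- \frac{1}{7263}\right) = \frac{6136373}{2421}$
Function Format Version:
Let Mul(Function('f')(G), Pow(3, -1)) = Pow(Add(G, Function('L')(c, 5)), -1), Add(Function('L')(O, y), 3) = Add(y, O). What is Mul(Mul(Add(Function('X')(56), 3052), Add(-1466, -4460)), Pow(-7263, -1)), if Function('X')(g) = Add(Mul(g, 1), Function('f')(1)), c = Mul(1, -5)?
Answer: Rational(6136373, 2421) ≈ 2534.6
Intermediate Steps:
c = -5
Function('L')(O, y) = Add(-3, O, y) (Function('L')(O, y) = Add(-3, Add(y, O)) = Add(-3, Add(O, y)) = Add(-3, O, y))
Function('f')(G) = Mul(3, Pow(Add(-3, G), -1)) (Function('f')(G) = Mul(3, Pow(Add(G, Add(-3, -5, 5)), -1)) = Mul(3, Pow(Add(G, -3), -1)) = Mul(3, Pow(Add(-3, G), -1)))
Function('X')(g) = Add(Rational(-3, 2), g) (Function('X')(g) = Add(Mul(g, 1), Mul(3, Pow(Add(-3, 1), -1))) = Add(g, Mul(3, Pow(-2, -1))) = Add(g, Mul(3, Rational(-1, 2))) = Add(g, Rational(-3, 2)) = Add(Rational(-3, 2), g))
Mul(Mul(Add(Function('X')(56), 3052), Add(-1466, -4460)), Pow(-7263, -1)) = Mul(Mul(Add(Add(Rational(-3, 2), 56), 3052), Add(-1466, -4460)), Pow(-7263, -1)) = Mul(Mul(Add(Rational(109, 2), 3052), -5926), Rational(-1, 7263)) = Mul(Mul(Rational(6213, 2), -5926), Rational(-1, 7263)) = Mul(-18409119, Rational(-1, 7263)) = Rational(6136373, 2421)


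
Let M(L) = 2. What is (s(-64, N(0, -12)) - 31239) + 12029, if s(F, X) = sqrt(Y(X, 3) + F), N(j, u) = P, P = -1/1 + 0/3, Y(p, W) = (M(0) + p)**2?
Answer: -19210 + 3*I*sqrt(7) ≈ -19210.0 + 7.9373*I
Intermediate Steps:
Y(p, W) = (2 + p)**2
P = -1 (P = -1*1 + 0*(1/3) = -1 + 0 = -1)
N(j, u) = -1
s(F, X) = sqrt(F + (2 + X)**2) (s(F, X) = sqrt((2 + X)**2 + F) = sqrt(F + (2 + X)**2))
(s(-64, N(0, -12)) - 31239) + 12029 = (sqrt(-64 + (2 - 1)**2) - 31239) + 12029 = (sqrt(-64 + 1**2) - 31239) + 12029 = (sqrt(-64 + 1) - 31239) + 12029 = (sqrt(-63) - 31239) + 12029 = (3*I*sqrt(7) - 31239) + 12029 = (-31239 + 3*I*sqrt(7)) + 12029 = -19210 + 3*I*sqrt(7)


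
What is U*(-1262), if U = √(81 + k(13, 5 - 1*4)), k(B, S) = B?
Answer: -1262*√94 ≈ -12236.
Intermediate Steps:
U = √94 (U = √(81 + 13) = √94 ≈ 9.6954)
U*(-1262) = √94*(-1262) = -1262*√94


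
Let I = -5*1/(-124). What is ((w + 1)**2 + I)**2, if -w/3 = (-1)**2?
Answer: 251001/15376 ≈ 16.324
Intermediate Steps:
w = -3 (w = -3*(-1)**2 = -3*1 = -3)
I = 5/124 (I = -5*(-1/124) = 5/124 ≈ 0.040323)
((w + 1)**2 + I)**2 = ((-3 + 1)**2 + 5/124)**2 = ((-2)**2 + 5/124)**2 = (4 + 5/124)**2 = (501/124)**2 = 251001/15376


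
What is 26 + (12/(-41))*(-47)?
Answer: 1630/41 ≈ 39.756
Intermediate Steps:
26 + (12/(-41))*(-47) = 26 + (12*(-1/41))*(-47) = 26 - 12/41*(-47) = 26 + 564/41 = 1630/41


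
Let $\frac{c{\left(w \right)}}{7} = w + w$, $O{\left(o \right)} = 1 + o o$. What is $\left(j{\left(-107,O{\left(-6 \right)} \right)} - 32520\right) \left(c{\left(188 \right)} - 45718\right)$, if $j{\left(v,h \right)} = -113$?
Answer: $1406025438$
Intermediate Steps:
$O{\left(o \right)} = 1 + o^{2}$
$c{\left(w \right)} = 14 w$ ($c{\left(w \right)} = 7 \left(w + w\right) = 7 \cdot 2 w = 14 w$)
$\left(j{\left(-107,O{\left(-6 \right)} \right)} - 32520\right) \left(c{\left(188 \right)} - 45718\right) = \left(-113 - 32520\right) \left(14 \cdot 188 - 45718\right) = - 32633 \left(2632 - 45718\right) = \left(-32633\right) \left(-43086\right) = 1406025438$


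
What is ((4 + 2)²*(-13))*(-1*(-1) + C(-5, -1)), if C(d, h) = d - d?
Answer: -468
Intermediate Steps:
C(d, h) = 0
((4 + 2)²*(-13))*(-1*(-1) + C(-5, -1)) = ((4 + 2)²*(-13))*(-1*(-1) + 0) = (6²*(-13))*(1 + 0) = (36*(-13))*1 = -468*1 = -468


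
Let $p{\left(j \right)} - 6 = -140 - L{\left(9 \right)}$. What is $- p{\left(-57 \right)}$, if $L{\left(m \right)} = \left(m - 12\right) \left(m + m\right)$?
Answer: $80$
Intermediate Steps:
$L{\left(m \right)} = 2 m \left(-12 + m\right)$ ($L{\left(m \right)} = \left(-12 + m\right) 2 m = 2 m \left(-12 + m\right)$)
$p{\left(j \right)} = -80$ ($p{\left(j \right)} = 6 - \left(140 + 2 \cdot 9 \left(-12 + 9\right)\right) = 6 - \left(140 + 2 \cdot 9 \left(-3\right)\right) = 6 - 86 = -80$)
$- p{\left(-57 \right)} = \left(-1\right) \left(-80\right) = 80$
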